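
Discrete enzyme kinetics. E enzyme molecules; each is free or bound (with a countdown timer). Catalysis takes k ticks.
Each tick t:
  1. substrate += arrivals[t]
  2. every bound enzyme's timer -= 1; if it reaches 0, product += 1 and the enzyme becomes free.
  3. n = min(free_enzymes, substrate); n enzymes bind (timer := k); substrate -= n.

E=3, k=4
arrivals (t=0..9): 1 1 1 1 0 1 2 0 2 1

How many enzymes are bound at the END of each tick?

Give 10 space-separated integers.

t=0: arr=1 -> substrate=0 bound=1 product=0
t=1: arr=1 -> substrate=0 bound=2 product=0
t=2: arr=1 -> substrate=0 bound=3 product=0
t=3: arr=1 -> substrate=1 bound=3 product=0
t=4: arr=0 -> substrate=0 bound=3 product=1
t=5: arr=1 -> substrate=0 bound=3 product=2
t=6: arr=2 -> substrate=1 bound=3 product=3
t=7: arr=0 -> substrate=1 bound=3 product=3
t=8: arr=2 -> substrate=2 bound=3 product=4
t=9: arr=1 -> substrate=2 bound=3 product=5

Answer: 1 2 3 3 3 3 3 3 3 3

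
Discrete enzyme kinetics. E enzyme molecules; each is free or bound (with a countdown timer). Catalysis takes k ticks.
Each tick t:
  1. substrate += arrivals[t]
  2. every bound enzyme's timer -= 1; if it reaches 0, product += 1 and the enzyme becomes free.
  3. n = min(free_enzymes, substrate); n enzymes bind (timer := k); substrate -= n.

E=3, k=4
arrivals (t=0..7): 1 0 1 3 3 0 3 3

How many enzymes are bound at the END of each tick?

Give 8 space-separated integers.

t=0: arr=1 -> substrate=0 bound=1 product=0
t=1: arr=0 -> substrate=0 bound=1 product=0
t=2: arr=1 -> substrate=0 bound=2 product=0
t=3: arr=3 -> substrate=2 bound=3 product=0
t=4: arr=3 -> substrate=4 bound=3 product=1
t=5: arr=0 -> substrate=4 bound=3 product=1
t=6: arr=3 -> substrate=6 bound=3 product=2
t=7: arr=3 -> substrate=8 bound=3 product=3

Answer: 1 1 2 3 3 3 3 3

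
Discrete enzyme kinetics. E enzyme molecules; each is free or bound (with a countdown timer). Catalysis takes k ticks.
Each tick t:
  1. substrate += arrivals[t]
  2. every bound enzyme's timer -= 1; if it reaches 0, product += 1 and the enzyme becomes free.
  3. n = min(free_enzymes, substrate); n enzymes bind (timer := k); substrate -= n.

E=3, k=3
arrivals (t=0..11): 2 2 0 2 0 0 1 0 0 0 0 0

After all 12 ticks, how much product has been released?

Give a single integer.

Answer: 7

Derivation:
t=0: arr=2 -> substrate=0 bound=2 product=0
t=1: arr=2 -> substrate=1 bound=3 product=0
t=2: arr=0 -> substrate=1 bound=3 product=0
t=3: arr=2 -> substrate=1 bound=3 product=2
t=4: arr=0 -> substrate=0 bound=3 product=3
t=5: arr=0 -> substrate=0 bound=3 product=3
t=6: arr=1 -> substrate=0 bound=2 product=5
t=7: arr=0 -> substrate=0 bound=1 product=6
t=8: arr=0 -> substrate=0 bound=1 product=6
t=9: arr=0 -> substrate=0 bound=0 product=7
t=10: arr=0 -> substrate=0 bound=0 product=7
t=11: arr=0 -> substrate=0 bound=0 product=7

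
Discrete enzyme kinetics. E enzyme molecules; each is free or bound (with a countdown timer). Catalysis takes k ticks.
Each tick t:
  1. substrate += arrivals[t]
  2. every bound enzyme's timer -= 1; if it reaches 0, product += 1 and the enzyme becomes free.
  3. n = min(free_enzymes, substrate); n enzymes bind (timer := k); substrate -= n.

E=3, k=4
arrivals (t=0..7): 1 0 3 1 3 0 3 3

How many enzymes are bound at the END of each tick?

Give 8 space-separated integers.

Answer: 1 1 3 3 3 3 3 3

Derivation:
t=0: arr=1 -> substrate=0 bound=1 product=0
t=1: arr=0 -> substrate=0 bound=1 product=0
t=2: arr=3 -> substrate=1 bound=3 product=0
t=3: arr=1 -> substrate=2 bound=3 product=0
t=4: arr=3 -> substrate=4 bound=3 product=1
t=5: arr=0 -> substrate=4 bound=3 product=1
t=6: arr=3 -> substrate=5 bound=3 product=3
t=7: arr=3 -> substrate=8 bound=3 product=3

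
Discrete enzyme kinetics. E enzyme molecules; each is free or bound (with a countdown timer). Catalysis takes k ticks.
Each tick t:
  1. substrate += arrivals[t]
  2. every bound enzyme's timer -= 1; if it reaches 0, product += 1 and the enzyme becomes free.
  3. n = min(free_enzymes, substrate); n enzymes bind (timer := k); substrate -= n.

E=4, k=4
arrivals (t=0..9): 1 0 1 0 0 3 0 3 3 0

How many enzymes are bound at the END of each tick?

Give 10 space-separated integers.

t=0: arr=1 -> substrate=0 bound=1 product=0
t=1: arr=0 -> substrate=0 bound=1 product=0
t=2: arr=1 -> substrate=0 bound=2 product=0
t=3: arr=0 -> substrate=0 bound=2 product=0
t=4: arr=0 -> substrate=0 bound=1 product=1
t=5: arr=3 -> substrate=0 bound=4 product=1
t=6: arr=0 -> substrate=0 bound=3 product=2
t=7: arr=3 -> substrate=2 bound=4 product=2
t=8: arr=3 -> substrate=5 bound=4 product=2
t=9: arr=0 -> substrate=2 bound=4 product=5

Answer: 1 1 2 2 1 4 3 4 4 4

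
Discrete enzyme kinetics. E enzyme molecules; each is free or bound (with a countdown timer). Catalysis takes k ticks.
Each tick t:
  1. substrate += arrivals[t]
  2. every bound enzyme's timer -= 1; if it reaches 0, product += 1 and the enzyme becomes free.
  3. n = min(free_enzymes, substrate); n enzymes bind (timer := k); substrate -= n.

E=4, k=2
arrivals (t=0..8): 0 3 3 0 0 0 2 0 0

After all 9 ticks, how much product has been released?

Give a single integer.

Answer: 8

Derivation:
t=0: arr=0 -> substrate=0 bound=0 product=0
t=1: arr=3 -> substrate=0 bound=3 product=0
t=2: arr=3 -> substrate=2 bound=4 product=0
t=3: arr=0 -> substrate=0 bound=3 product=3
t=4: arr=0 -> substrate=0 bound=2 product=4
t=5: arr=0 -> substrate=0 bound=0 product=6
t=6: arr=2 -> substrate=0 bound=2 product=6
t=7: arr=0 -> substrate=0 bound=2 product=6
t=8: arr=0 -> substrate=0 bound=0 product=8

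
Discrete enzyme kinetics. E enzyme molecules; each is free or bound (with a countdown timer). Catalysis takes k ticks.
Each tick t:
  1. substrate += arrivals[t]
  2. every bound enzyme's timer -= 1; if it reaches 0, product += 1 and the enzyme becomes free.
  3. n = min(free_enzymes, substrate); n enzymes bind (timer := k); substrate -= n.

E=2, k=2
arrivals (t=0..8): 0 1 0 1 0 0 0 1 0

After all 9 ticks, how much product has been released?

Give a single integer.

Answer: 2

Derivation:
t=0: arr=0 -> substrate=0 bound=0 product=0
t=1: arr=1 -> substrate=0 bound=1 product=0
t=2: arr=0 -> substrate=0 bound=1 product=0
t=3: arr=1 -> substrate=0 bound=1 product=1
t=4: arr=0 -> substrate=0 bound=1 product=1
t=5: arr=0 -> substrate=0 bound=0 product=2
t=6: arr=0 -> substrate=0 bound=0 product=2
t=7: arr=1 -> substrate=0 bound=1 product=2
t=8: arr=0 -> substrate=0 bound=1 product=2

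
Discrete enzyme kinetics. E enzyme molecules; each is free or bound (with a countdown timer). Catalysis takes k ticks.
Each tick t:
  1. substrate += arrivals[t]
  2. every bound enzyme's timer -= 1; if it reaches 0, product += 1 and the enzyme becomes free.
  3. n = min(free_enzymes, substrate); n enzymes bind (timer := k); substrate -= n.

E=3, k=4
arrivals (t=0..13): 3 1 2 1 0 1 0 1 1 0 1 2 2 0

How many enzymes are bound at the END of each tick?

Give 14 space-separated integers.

Answer: 3 3 3 3 3 3 3 3 3 3 3 3 3 3

Derivation:
t=0: arr=3 -> substrate=0 bound=3 product=0
t=1: arr=1 -> substrate=1 bound=3 product=0
t=2: arr=2 -> substrate=3 bound=3 product=0
t=3: arr=1 -> substrate=4 bound=3 product=0
t=4: arr=0 -> substrate=1 bound=3 product=3
t=5: arr=1 -> substrate=2 bound=3 product=3
t=6: arr=0 -> substrate=2 bound=3 product=3
t=7: arr=1 -> substrate=3 bound=3 product=3
t=8: arr=1 -> substrate=1 bound=3 product=6
t=9: arr=0 -> substrate=1 bound=3 product=6
t=10: arr=1 -> substrate=2 bound=3 product=6
t=11: arr=2 -> substrate=4 bound=3 product=6
t=12: arr=2 -> substrate=3 bound=3 product=9
t=13: arr=0 -> substrate=3 bound=3 product=9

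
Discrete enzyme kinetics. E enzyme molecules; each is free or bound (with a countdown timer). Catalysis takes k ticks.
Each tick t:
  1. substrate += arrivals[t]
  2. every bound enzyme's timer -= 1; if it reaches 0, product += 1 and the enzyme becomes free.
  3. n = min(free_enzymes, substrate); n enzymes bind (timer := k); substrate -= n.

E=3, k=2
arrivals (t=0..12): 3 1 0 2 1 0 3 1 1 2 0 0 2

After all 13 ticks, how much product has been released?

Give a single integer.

Answer: 14

Derivation:
t=0: arr=3 -> substrate=0 bound=3 product=0
t=1: arr=1 -> substrate=1 bound=3 product=0
t=2: arr=0 -> substrate=0 bound=1 product=3
t=3: arr=2 -> substrate=0 bound=3 product=3
t=4: arr=1 -> substrate=0 bound=3 product=4
t=5: arr=0 -> substrate=0 bound=1 product=6
t=6: arr=3 -> substrate=0 bound=3 product=7
t=7: arr=1 -> substrate=1 bound=3 product=7
t=8: arr=1 -> substrate=0 bound=2 product=10
t=9: arr=2 -> substrate=1 bound=3 product=10
t=10: arr=0 -> substrate=0 bound=2 product=12
t=11: arr=0 -> substrate=0 bound=1 product=13
t=12: arr=2 -> substrate=0 bound=2 product=14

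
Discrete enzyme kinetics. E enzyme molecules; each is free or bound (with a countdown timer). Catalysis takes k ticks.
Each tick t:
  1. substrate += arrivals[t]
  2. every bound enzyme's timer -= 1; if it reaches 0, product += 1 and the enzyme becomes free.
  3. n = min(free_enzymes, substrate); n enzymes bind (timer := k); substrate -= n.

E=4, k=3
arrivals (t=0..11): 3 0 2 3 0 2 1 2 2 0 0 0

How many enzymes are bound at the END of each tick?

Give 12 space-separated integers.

Answer: 3 3 4 4 4 4 4 4 4 4 4 3

Derivation:
t=0: arr=3 -> substrate=0 bound=3 product=0
t=1: arr=0 -> substrate=0 bound=3 product=0
t=2: arr=2 -> substrate=1 bound=4 product=0
t=3: arr=3 -> substrate=1 bound=4 product=3
t=4: arr=0 -> substrate=1 bound=4 product=3
t=5: arr=2 -> substrate=2 bound=4 product=4
t=6: arr=1 -> substrate=0 bound=4 product=7
t=7: arr=2 -> substrate=2 bound=4 product=7
t=8: arr=2 -> substrate=3 bound=4 product=8
t=9: arr=0 -> substrate=0 bound=4 product=11
t=10: arr=0 -> substrate=0 bound=4 product=11
t=11: arr=0 -> substrate=0 bound=3 product=12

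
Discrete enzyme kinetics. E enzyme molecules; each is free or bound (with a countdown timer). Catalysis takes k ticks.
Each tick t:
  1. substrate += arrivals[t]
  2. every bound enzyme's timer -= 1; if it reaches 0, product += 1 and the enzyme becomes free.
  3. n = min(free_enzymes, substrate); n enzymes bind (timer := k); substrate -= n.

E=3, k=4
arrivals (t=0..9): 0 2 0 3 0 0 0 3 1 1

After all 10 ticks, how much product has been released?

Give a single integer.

t=0: arr=0 -> substrate=0 bound=0 product=0
t=1: arr=2 -> substrate=0 bound=2 product=0
t=2: arr=0 -> substrate=0 bound=2 product=0
t=3: arr=3 -> substrate=2 bound=3 product=0
t=4: arr=0 -> substrate=2 bound=3 product=0
t=5: arr=0 -> substrate=0 bound=3 product=2
t=6: arr=0 -> substrate=0 bound=3 product=2
t=7: arr=3 -> substrate=2 bound=3 product=3
t=8: arr=1 -> substrate=3 bound=3 product=3
t=9: arr=1 -> substrate=2 bound=3 product=5

Answer: 5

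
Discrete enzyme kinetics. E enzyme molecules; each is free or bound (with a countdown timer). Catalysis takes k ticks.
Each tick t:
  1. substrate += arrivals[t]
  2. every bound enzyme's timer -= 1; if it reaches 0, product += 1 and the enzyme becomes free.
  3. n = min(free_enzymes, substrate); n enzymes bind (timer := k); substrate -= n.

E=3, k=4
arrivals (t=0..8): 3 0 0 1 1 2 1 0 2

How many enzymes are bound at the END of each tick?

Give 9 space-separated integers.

t=0: arr=3 -> substrate=0 bound=3 product=0
t=1: arr=0 -> substrate=0 bound=3 product=0
t=2: arr=0 -> substrate=0 bound=3 product=0
t=3: arr=1 -> substrate=1 bound=3 product=0
t=4: arr=1 -> substrate=0 bound=2 product=3
t=5: arr=2 -> substrate=1 bound=3 product=3
t=6: arr=1 -> substrate=2 bound=3 product=3
t=7: arr=0 -> substrate=2 bound=3 product=3
t=8: arr=2 -> substrate=2 bound=3 product=5

Answer: 3 3 3 3 2 3 3 3 3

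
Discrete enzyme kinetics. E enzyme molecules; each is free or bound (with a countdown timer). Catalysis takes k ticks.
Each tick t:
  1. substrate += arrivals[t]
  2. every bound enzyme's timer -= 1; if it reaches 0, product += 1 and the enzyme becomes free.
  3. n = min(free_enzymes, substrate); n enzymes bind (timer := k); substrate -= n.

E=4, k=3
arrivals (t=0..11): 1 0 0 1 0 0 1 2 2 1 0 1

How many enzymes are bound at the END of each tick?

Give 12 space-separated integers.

t=0: arr=1 -> substrate=0 bound=1 product=0
t=1: arr=0 -> substrate=0 bound=1 product=0
t=2: arr=0 -> substrate=0 bound=1 product=0
t=3: arr=1 -> substrate=0 bound=1 product=1
t=4: arr=0 -> substrate=0 bound=1 product=1
t=5: arr=0 -> substrate=0 bound=1 product=1
t=6: arr=1 -> substrate=0 bound=1 product=2
t=7: arr=2 -> substrate=0 bound=3 product=2
t=8: arr=2 -> substrate=1 bound=4 product=2
t=9: arr=1 -> substrate=1 bound=4 product=3
t=10: arr=0 -> substrate=0 bound=3 product=5
t=11: arr=1 -> substrate=0 bound=3 product=6

Answer: 1 1 1 1 1 1 1 3 4 4 3 3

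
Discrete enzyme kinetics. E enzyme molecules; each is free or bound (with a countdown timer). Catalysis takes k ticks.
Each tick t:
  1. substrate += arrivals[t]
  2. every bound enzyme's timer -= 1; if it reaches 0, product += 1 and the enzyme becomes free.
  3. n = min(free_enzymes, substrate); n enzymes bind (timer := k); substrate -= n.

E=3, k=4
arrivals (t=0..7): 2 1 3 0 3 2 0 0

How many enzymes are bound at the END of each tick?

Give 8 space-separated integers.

t=0: arr=2 -> substrate=0 bound=2 product=0
t=1: arr=1 -> substrate=0 bound=3 product=0
t=2: arr=3 -> substrate=3 bound=3 product=0
t=3: arr=0 -> substrate=3 bound=3 product=0
t=4: arr=3 -> substrate=4 bound=3 product=2
t=5: arr=2 -> substrate=5 bound=3 product=3
t=6: arr=0 -> substrate=5 bound=3 product=3
t=7: arr=0 -> substrate=5 bound=3 product=3

Answer: 2 3 3 3 3 3 3 3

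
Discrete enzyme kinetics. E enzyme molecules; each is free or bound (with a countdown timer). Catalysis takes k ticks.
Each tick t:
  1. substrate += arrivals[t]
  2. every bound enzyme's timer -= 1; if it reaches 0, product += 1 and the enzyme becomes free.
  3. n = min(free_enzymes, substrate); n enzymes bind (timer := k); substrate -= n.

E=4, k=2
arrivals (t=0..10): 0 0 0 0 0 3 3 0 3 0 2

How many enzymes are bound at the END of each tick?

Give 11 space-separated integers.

Answer: 0 0 0 0 0 3 4 3 4 3 3

Derivation:
t=0: arr=0 -> substrate=0 bound=0 product=0
t=1: arr=0 -> substrate=0 bound=0 product=0
t=2: arr=0 -> substrate=0 bound=0 product=0
t=3: arr=0 -> substrate=0 bound=0 product=0
t=4: arr=0 -> substrate=0 bound=0 product=0
t=5: arr=3 -> substrate=0 bound=3 product=0
t=6: arr=3 -> substrate=2 bound=4 product=0
t=7: arr=0 -> substrate=0 bound=3 product=3
t=8: arr=3 -> substrate=1 bound=4 product=4
t=9: arr=0 -> substrate=0 bound=3 product=6
t=10: arr=2 -> substrate=0 bound=3 product=8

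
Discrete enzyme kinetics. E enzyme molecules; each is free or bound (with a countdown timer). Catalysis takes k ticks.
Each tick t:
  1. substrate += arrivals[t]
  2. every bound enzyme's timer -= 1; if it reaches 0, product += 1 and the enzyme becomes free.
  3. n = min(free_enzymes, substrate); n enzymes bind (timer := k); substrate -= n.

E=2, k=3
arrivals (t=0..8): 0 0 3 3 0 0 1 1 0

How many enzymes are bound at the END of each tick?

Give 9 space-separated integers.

Answer: 0 0 2 2 2 2 2 2 2

Derivation:
t=0: arr=0 -> substrate=0 bound=0 product=0
t=1: arr=0 -> substrate=0 bound=0 product=0
t=2: arr=3 -> substrate=1 bound=2 product=0
t=3: arr=3 -> substrate=4 bound=2 product=0
t=4: arr=0 -> substrate=4 bound=2 product=0
t=5: arr=0 -> substrate=2 bound=2 product=2
t=6: arr=1 -> substrate=3 bound=2 product=2
t=7: arr=1 -> substrate=4 bound=2 product=2
t=8: arr=0 -> substrate=2 bound=2 product=4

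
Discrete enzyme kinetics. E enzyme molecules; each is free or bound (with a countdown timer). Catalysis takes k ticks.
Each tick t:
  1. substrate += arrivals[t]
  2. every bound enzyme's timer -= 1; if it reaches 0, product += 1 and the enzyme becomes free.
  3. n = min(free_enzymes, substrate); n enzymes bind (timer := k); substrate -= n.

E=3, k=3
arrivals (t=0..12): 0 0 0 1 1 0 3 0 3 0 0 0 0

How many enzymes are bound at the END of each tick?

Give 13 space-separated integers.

Answer: 0 0 0 1 2 2 3 3 3 3 3 3 1

Derivation:
t=0: arr=0 -> substrate=0 bound=0 product=0
t=1: arr=0 -> substrate=0 bound=0 product=0
t=2: arr=0 -> substrate=0 bound=0 product=0
t=3: arr=1 -> substrate=0 bound=1 product=0
t=4: arr=1 -> substrate=0 bound=2 product=0
t=5: arr=0 -> substrate=0 bound=2 product=0
t=6: arr=3 -> substrate=1 bound=3 product=1
t=7: arr=0 -> substrate=0 bound=3 product=2
t=8: arr=3 -> substrate=3 bound=3 product=2
t=9: arr=0 -> substrate=1 bound=3 product=4
t=10: arr=0 -> substrate=0 bound=3 product=5
t=11: arr=0 -> substrate=0 bound=3 product=5
t=12: arr=0 -> substrate=0 bound=1 product=7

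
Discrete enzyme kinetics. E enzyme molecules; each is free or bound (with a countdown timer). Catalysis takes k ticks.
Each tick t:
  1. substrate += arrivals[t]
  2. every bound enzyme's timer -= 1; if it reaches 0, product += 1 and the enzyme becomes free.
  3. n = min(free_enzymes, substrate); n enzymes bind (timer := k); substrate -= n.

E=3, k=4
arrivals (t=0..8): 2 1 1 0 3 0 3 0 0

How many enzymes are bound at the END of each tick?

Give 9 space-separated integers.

t=0: arr=2 -> substrate=0 bound=2 product=0
t=1: arr=1 -> substrate=0 bound=3 product=0
t=2: arr=1 -> substrate=1 bound=3 product=0
t=3: arr=0 -> substrate=1 bound=3 product=0
t=4: arr=3 -> substrate=2 bound=3 product=2
t=5: arr=0 -> substrate=1 bound=3 product=3
t=6: arr=3 -> substrate=4 bound=3 product=3
t=7: arr=0 -> substrate=4 bound=3 product=3
t=8: arr=0 -> substrate=2 bound=3 product=5

Answer: 2 3 3 3 3 3 3 3 3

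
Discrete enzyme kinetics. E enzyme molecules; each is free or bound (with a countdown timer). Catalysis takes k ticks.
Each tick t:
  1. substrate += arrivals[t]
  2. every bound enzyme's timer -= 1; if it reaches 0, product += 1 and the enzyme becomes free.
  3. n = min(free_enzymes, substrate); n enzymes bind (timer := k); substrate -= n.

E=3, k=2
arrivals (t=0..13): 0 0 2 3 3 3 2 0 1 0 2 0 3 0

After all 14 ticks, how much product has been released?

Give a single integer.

t=0: arr=0 -> substrate=0 bound=0 product=0
t=1: arr=0 -> substrate=0 bound=0 product=0
t=2: arr=2 -> substrate=0 bound=2 product=0
t=3: arr=3 -> substrate=2 bound=3 product=0
t=4: arr=3 -> substrate=3 bound=3 product=2
t=5: arr=3 -> substrate=5 bound=3 product=3
t=6: arr=2 -> substrate=5 bound=3 product=5
t=7: arr=0 -> substrate=4 bound=3 product=6
t=8: arr=1 -> substrate=3 bound=3 product=8
t=9: arr=0 -> substrate=2 bound=3 product=9
t=10: arr=2 -> substrate=2 bound=3 product=11
t=11: arr=0 -> substrate=1 bound=3 product=12
t=12: arr=3 -> substrate=2 bound=3 product=14
t=13: arr=0 -> substrate=1 bound=3 product=15

Answer: 15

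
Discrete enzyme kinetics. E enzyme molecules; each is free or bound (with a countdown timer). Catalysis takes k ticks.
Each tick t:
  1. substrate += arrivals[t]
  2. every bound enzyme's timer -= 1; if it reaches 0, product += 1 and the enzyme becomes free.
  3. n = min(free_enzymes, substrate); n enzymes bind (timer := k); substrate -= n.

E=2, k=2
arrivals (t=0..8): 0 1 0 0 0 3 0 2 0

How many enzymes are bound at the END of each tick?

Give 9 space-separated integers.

t=0: arr=0 -> substrate=0 bound=0 product=0
t=1: arr=1 -> substrate=0 bound=1 product=0
t=2: arr=0 -> substrate=0 bound=1 product=0
t=3: arr=0 -> substrate=0 bound=0 product=1
t=4: arr=0 -> substrate=0 bound=0 product=1
t=5: arr=3 -> substrate=1 bound=2 product=1
t=6: arr=0 -> substrate=1 bound=2 product=1
t=7: arr=2 -> substrate=1 bound=2 product=3
t=8: arr=0 -> substrate=1 bound=2 product=3

Answer: 0 1 1 0 0 2 2 2 2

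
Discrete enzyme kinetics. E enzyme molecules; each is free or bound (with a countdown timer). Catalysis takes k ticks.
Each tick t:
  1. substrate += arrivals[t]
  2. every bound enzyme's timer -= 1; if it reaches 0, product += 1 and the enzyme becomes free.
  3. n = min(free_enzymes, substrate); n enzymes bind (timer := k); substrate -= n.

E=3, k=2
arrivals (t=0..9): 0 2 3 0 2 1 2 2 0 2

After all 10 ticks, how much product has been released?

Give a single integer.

Answer: 11

Derivation:
t=0: arr=0 -> substrate=0 bound=0 product=0
t=1: arr=2 -> substrate=0 bound=2 product=0
t=2: arr=3 -> substrate=2 bound=3 product=0
t=3: arr=0 -> substrate=0 bound=3 product=2
t=4: arr=2 -> substrate=1 bound=3 product=3
t=5: arr=1 -> substrate=0 bound=3 product=5
t=6: arr=2 -> substrate=1 bound=3 product=6
t=7: arr=2 -> substrate=1 bound=3 product=8
t=8: arr=0 -> substrate=0 bound=3 product=9
t=9: arr=2 -> substrate=0 bound=3 product=11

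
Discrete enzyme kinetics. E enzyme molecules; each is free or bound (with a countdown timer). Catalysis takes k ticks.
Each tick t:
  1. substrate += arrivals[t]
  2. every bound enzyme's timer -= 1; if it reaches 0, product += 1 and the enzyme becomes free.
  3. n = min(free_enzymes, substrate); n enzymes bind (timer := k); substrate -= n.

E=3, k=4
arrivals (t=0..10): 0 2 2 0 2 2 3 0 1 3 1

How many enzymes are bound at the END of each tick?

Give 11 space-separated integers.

t=0: arr=0 -> substrate=0 bound=0 product=0
t=1: arr=2 -> substrate=0 bound=2 product=0
t=2: arr=2 -> substrate=1 bound=3 product=0
t=3: arr=0 -> substrate=1 bound=3 product=0
t=4: arr=2 -> substrate=3 bound=3 product=0
t=5: arr=2 -> substrate=3 bound=3 product=2
t=6: arr=3 -> substrate=5 bound=3 product=3
t=7: arr=0 -> substrate=5 bound=3 product=3
t=8: arr=1 -> substrate=6 bound=3 product=3
t=9: arr=3 -> substrate=7 bound=3 product=5
t=10: arr=1 -> substrate=7 bound=3 product=6

Answer: 0 2 3 3 3 3 3 3 3 3 3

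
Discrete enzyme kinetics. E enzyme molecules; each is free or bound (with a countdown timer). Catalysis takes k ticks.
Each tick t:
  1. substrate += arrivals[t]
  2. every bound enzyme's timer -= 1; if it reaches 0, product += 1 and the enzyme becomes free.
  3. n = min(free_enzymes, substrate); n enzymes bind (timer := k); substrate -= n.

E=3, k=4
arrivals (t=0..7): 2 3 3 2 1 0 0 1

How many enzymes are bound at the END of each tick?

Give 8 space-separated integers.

t=0: arr=2 -> substrate=0 bound=2 product=0
t=1: arr=3 -> substrate=2 bound=3 product=0
t=2: arr=3 -> substrate=5 bound=3 product=0
t=3: arr=2 -> substrate=7 bound=3 product=0
t=4: arr=1 -> substrate=6 bound=3 product=2
t=5: arr=0 -> substrate=5 bound=3 product=3
t=6: arr=0 -> substrate=5 bound=3 product=3
t=7: arr=1 -> substrate=6 bound=3 product=3

Answer: 2 3 3 3 3 3 3 3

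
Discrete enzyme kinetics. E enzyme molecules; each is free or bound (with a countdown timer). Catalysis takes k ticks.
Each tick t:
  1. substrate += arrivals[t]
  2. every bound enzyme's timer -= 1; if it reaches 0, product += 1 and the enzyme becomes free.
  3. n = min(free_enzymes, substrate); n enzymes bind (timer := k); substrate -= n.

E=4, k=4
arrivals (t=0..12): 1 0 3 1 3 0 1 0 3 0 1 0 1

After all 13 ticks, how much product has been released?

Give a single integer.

Answer: 9

Derivation:
t=0: arr=1 -> substrate=0 bound=1 product=0
t=1: arr=0 -> substrate=0 bound=1 product=0
t=2: arr=3 -> substrate=0 bound=4 product=0
t=3: arr=1 -> substrate=1 bound=4 product=0
t=4: arr=3 -> substrate=3 bound=4 product=1
t=5: arr=0 -> substrate=3 bound=4 product=1
t=6: arr=1 -> substrate=1 bound=4 product=4
t=7: arr=0 -> substrate=1 bound=4 product=4
t=8: arr=3 -> substrate=3 bound=4 product=5
t=9: arr=0 -> substrate=3 bound=4 product=5
t=10: arr=1 -> substrate=1 bound=4 product=8
t=11: arr=0 -> substrate=1 bound=4 product=8
t=12: arr=1 -> substrate=1 bound=4 product=9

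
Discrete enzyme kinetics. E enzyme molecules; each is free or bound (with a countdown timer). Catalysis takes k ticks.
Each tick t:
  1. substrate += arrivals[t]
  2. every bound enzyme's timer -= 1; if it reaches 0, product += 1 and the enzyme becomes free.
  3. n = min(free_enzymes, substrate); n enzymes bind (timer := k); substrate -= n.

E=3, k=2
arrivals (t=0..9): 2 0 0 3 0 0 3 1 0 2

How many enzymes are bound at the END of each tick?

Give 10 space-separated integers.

Answer: 2 2 0 3 3 0 3 3 1 3

Derivation:
t=0: arr=2 -> substrate=0 bound=2 product=0
t=1: arr=0 -> substrate=0 bound=2 product=0
t=2: arr=0 -> substrate=0 bound=0 product=2
t=3: arr=3 -> substrate=0 bound=3 product=2
t=4: arr=0 -> substrate=0 bound=3 product=2
t=5: arr=0 -> substrate=0 bound=0 product=5
t=6: arr=3 -> substrate=0 bound=3 product=5
t=7: arr=1 -> substrate=1 bound=3 product=5
t=8: arr=0 -> substrate=0 bound=1 product=8
t=9: arr=2 -> substrate=0 bound=3 product=8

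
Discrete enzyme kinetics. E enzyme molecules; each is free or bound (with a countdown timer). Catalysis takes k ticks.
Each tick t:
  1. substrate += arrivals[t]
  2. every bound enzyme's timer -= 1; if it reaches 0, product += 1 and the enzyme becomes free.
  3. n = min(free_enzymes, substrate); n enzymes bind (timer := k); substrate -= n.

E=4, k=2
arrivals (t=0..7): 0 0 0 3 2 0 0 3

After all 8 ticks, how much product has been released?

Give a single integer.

Answer: 5

Derivation:
t=0: arr=0 -> substrate=0 bound=0 product=0
t=1: arr=0 -> substrate=0 bound=0 product=0
t=2: arr=0 -> substrate=0 bound=0 product=0
t=3: arr=3 -> substrate=0 bound=3 product=0
t=4: arr=2 -> substrate=1 bound=4 product=0
t=5: arr=0 -> substrate=0 bound=2 product=3
t=6: arr=0 -> substrate=0 bound=1 product=4
t=7: arr=3 -> substrate=0 bound=3 product=5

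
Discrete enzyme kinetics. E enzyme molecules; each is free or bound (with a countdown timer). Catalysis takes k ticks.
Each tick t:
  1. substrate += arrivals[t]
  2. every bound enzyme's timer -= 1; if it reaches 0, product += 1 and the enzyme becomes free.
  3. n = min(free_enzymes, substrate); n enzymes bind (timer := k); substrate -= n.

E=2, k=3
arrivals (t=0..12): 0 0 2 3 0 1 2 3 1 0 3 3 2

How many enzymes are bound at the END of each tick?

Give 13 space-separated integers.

t=0: arr=0 -> substrate=0 bound=0 product=0
t=1: arr=0 -> substrate=0 bound=0 product=0
t=2: arr=2 -> substrate=0 bound=2 product=0
t=3: arr=3 -> substrate=3 bound=2 product=0
t=4: arr=0 -> substrate=3 bound=2 product=0
t=5: arr=1 -> substrate=2 bound=2 product=2
t=6: arr=2 -> substrate=4 bound=2 product=2
t=7: arr=3 -> substrate=7 bound=2 product=2
t=8: arr=1 -> substrate=6 bound=2 product=4
t=9: arr=0 -> substrate=6 bound=2 product=4
t=10: arr=3 -> substrate=9 bound=2 product=4
t=11: arr=3 -> substrate=10 bound=2 product=6
t=12: arr=2 -> substrate=12 bound=2 product=6

Answer: 0 0 2 2 2 2 2 2 2 2 2 2 2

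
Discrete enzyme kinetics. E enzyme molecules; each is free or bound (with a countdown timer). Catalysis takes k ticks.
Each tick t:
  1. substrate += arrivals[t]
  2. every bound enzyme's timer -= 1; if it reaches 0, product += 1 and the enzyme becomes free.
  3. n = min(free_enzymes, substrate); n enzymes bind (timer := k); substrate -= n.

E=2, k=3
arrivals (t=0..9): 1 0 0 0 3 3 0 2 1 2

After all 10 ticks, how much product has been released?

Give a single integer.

t=0: arr=1 -> substrate=0 bound=1 product=0
t=1: arr=0 -> substrate=0 bound=1 product=0
t=2: arr=0 -> substrate=0 bound=1 product=0
t=3: arr=0 -> substrate=0 bound=0 product=1
t=4: arr=3 -> substrate=1 bound=2 product=1
t=5: arr=3 -> substrate=4 bound=2 product=1
t=6: arr=0 -> substrate=4 bound=2 product=1
t=7: arr=2 -> substrate=4 bound=2 product=3
t=8: arr=1 -> substrate=5 bound=2 product=3
t=9: arr=2 -> substrate=7 bound=2 product=3

Answer: 3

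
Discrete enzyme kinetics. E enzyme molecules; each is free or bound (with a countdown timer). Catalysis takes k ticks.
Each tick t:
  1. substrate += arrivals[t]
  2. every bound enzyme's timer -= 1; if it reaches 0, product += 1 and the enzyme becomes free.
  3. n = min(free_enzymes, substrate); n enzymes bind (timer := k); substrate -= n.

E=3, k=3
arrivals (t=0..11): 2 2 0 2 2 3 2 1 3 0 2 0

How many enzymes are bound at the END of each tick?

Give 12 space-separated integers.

t=0: arr=2 -> substrate=0 bound=2 product=0
t=1: arr=2 -> substrate=1 bound=3 product=0
t=2: arr=0 -> substrate=1 bound=3 product=0
t=3: arr=2 -> substrate=1 bound=3 product=2
t=4: arr=2 -> substrate=2 bound=3 product=3
t=5: arr=3 -> substrate=5 bound=3 product=3
t=6: arr=2 -> substrate=5 bound=3 product=5
t=7: arr=1 -> substrate=5 bound=3 product=6
t=8: arr=3 -> substrate=8 bound=3 product=6
t=9: arr=0 -> substrate=6 bound=3 product=8
t=10: arr=2 -> substrate=7 bound=3 product=9
t=11: arr=0 -> substrate=7 bound=3 product=9

Answer: 2 3 3 3 3 3 3 3 3 3 3 3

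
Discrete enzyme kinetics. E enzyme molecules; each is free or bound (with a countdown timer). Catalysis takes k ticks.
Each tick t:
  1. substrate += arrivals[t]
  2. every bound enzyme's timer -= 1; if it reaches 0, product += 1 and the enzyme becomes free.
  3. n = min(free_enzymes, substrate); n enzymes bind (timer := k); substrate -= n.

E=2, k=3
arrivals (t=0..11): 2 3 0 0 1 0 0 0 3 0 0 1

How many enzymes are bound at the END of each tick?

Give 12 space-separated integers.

Answer: 2 2 2 2 2 2 2 2 2 2 2 2

Derivation:
t=0: arr=2 -> substrate=0 bound=2 product=0
t=1: arr=3 -> substrate=3 bound=2 product=0
t=2: arr=0 -> substrate=3 bound=2 product=0
t=3: arr=0 -> substrate=1 bound=2 product=2
t=4: arr=1 -> substrate=2 bound=2 product=2
t=5: arr=0 -> substrate=2 bound=2 product=2
t=6: arr=0 -> substrate=0 bound=2 product=4
t=7: arr=0 -> substrate=0 bound=2 product=4
t=8: arr=3 -> substrate=3 bound=2 product=4
t=9: arr=0 -> substrate=1 bound=2 product=6
t=10: arr=0 -> substrate=1 bound=2 product=6
t=11: arr=1 -> substrate=2 bound=2 product=6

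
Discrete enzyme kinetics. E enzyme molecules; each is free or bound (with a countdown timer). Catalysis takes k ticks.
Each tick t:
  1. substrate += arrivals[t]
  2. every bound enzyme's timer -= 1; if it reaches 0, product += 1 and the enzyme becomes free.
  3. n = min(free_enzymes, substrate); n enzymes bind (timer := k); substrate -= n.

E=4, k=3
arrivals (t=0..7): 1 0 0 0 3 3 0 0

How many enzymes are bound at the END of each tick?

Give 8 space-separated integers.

t=0: arr=1 -> substrate=0 bound=1 product=0
t=1: arr=0 -> substrate=0 bound=1 product=0
t=2: arr=0 -> substrate=0 bound=1 product=0
t=3: arr=0 -> substrate=0 bound=0 product=1
t=4: arr=3 -> substrate=0 bound=3 product=1
t=5: arr=3 -> substrate=2 bound=4 product=1
t=6: arr=0 -> substrate=2 bound=4 product=1
t=7: arr=0 -> substrate=0 bound=3 product=4

Answer: 1 1 1 0 3 4 4 3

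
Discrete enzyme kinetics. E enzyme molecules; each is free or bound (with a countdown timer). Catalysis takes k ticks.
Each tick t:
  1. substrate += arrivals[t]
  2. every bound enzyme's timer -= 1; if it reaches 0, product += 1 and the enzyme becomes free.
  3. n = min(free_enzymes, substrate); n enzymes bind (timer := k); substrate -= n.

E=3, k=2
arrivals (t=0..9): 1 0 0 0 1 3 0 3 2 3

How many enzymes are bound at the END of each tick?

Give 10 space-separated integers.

Answer: 1 1 0 0 1 3 3 3 3 3

Derivation:
t=0: arr=1 -> substrate=0 bound=1 product=0
t=1: arr=0 -> substrate=0 bound=1 product=0
t=2: arr=0 -> substrate=0 bound=0 product=1
t=3: arr=0 -> substrate=0 bound=0 product=1
t=4: arr=1 -> substrate=0 bound=1 product=1
t=5: arr=3 -> substrate=1 bound=3 product=1
t=6: arr=0 -> substrate=0 bound=3 product=2
t=7: arr=3 -> substrate=1 bound=3 product=4
t=8: arr=2 -> substrate=2 bound=3 product=5
t=9: arr=3 -> substrate=3 bound=3 product=7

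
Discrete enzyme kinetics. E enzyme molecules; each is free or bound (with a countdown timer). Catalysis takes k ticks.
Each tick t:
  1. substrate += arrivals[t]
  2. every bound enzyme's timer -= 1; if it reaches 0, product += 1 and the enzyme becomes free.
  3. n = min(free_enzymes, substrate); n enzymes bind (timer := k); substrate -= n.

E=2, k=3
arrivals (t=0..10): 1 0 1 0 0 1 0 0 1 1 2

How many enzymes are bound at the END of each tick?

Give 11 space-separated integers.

Answer: 1 1 2 1 1 1 1 1 1 2 2

Derivation:
t=0: arr=1 -> substrate=0 bound=1 product=0
t=1: arr=0 -> substrate=0 bound=1 product=0
t=2: arr=1 -> substrate=0 bound=2 product=0
t=3: arr=0 -> substrate=0 bound=1 product=1
t=4: arr=0 -> substrate=0 bound=1 product=1
t=5: arr=1 -> substrate=0 bound=1 product=2
t=6: arr=0 -> substrate=0 bound=1 product=2
t=7: arr=0 -> substrate=0 bound=1 product=2
t=8: arr=1 -> substrate=0 bound=1 product=3
t=9: arr=1 -> substrate=0 bound=2 product=3
t=10: arr=2 -> substrate=2 bound=2 product=3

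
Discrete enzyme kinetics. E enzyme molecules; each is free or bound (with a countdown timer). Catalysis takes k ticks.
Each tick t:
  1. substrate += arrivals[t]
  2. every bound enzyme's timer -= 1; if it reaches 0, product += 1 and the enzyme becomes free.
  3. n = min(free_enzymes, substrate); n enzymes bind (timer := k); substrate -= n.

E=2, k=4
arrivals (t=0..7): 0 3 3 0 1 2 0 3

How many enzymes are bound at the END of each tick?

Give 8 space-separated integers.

t=0: arr=0 -> substrate=0 bound=0 product=0
t=1: arr=3 -> substrate=1 bound=2 product=0
t=2: arr=3 -> substrate=4 bound=2 product=0
t=3: arr=0 -> substrate=4 bound=2 product=0
t=4: arr=1 -> substrate=5 bound=2 product=0
t=5: arr=2 -> substrate=5 bound=2 product=2
t=6: arr=0 -> substrate=5 bound=2 product=2
t=7: arr=3 -> substrate=8 bound=2 product=2

Answer: 0 2 2 2 2 2 2 2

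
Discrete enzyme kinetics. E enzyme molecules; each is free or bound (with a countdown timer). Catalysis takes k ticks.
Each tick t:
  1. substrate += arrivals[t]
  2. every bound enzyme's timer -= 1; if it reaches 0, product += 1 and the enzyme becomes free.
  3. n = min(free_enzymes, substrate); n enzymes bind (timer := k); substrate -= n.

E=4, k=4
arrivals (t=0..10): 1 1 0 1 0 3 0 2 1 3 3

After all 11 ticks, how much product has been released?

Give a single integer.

Answer: 6

Derivation:
t=0: arr=1 -> substrate=0 bound=1 product=0
t=1: arr=1 -> substrate=0 bound=2 product=0
t=2: arr=0 -> substrate=0 bound=2 product=0
t=3: arr=1 -> substrate=0 bound=3 product=0
t=4: arr=0 -> substrate=0 bound=2 product=1
t=5: arr=3 -> substrate=0 bound=4 product=2
t=6: arr=0 -> substrate=0 bound=4 product=2
t=7: arr=2 -> substrate=1 bound=4 product=3
t=8: arr=1 -> substrate=2 bound=4 product=3
t=9: arr=3 -> substrate=2 bound=4 product=6
t=10: arr=3 -> substrate=5 bound=4 product=6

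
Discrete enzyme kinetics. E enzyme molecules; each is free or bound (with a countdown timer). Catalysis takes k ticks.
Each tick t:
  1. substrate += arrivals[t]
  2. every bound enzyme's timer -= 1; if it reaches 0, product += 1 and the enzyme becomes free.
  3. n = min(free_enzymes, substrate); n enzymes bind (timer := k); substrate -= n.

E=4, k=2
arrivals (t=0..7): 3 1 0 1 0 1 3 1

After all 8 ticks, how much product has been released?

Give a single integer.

Answer: 6

Derivation:
t=0: arr=3 -> substrate=0 bound=3 product=0
t=1: arr=1 -> substrate=0 bound=4 product=0
t=2: arr=0 -> substrate=0 bound=1 product=3
t=3: arr=1 -> substrate=0 bound=1 product=4
t=4: arr=0 -> substrate=0 bound=1 product=4
t=5: arr=1 -> substrate=0 bound=1 product=5
t=6: arr=3 -> substrate=0 bound=4 product=5
t=7: arr=1 -> substrate=0 bound=4 product=6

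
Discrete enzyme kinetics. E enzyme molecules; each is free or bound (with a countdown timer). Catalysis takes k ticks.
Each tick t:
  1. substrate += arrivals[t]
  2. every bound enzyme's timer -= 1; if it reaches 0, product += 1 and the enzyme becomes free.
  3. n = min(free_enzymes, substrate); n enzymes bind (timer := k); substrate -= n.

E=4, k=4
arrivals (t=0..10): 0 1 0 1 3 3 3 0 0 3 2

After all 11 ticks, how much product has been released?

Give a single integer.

t=0: arr=0 -> substrate=0 bound=0 product=0
t=1: arr=1 -> substrate=0 bound=1 product=0
t=2: arr=0 -> substrate=0 bound=1 product=0
t=3: arr=1 -> substrate=0 bound=2 product=0
t=4: arr=3 -> substrate=1 bound=4 product=0
t=5: arr=3 -> substrate=3 bound=4 product=1
t=6: arr=3 -> substrate=6 bound=4 product=1
t=7: arr=0 -> substrate=5 bound=4 product=2
t=8: arr=0 -> substrate=3 bound=4 product=4
t=9: arr=3 -> substrate=5 bound=4 product=5
t=10: arr=2 -> substrate=7 bound=4 product=5

Answer: 5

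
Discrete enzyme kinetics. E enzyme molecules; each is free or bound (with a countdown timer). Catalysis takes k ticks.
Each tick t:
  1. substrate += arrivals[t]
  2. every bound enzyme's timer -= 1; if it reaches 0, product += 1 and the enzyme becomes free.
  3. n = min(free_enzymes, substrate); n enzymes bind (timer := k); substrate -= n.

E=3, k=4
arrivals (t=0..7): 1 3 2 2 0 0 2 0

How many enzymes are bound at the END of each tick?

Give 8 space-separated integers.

t=0: arr=1 -> substrate=0 bound=1 product=0
t=1: arr=3 -> substrate=1 bound=3 product=0
t=2: arr=2 -> substrate=3 bound=3 product=0
t=3: arr=2 -> substrate=5 bound=3 product=0
t=4: arr=0 -> substrate=4 bound=3 product=1
t=5: arr=0 -> substrate=2 bound=3 product=3
t=6: arr=2 -> substrate=4 bound=3 product=3
t=7: arr=0 -> substrate=4 bound=3 product=3

Answer: 1 3 3 3 3 3 3 3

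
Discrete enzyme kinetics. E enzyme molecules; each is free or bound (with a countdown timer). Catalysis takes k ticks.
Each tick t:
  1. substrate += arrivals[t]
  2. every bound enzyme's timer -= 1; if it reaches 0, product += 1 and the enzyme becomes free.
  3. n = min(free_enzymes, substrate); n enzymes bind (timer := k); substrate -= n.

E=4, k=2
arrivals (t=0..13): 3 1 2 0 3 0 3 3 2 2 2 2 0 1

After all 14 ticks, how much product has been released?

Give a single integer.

Answer: 21

Derivation:
t=0: arr=3 -> substrate=0 bound=3 product=0
t=1: arr=1 -> substrate=0 bound=4 product=0
t=2: arr=2 -> substrate=0 bound=3 product=3
t=3: arr=0 -> substrate=0 bound=2 product=4
t=4: arr=3 -> substrate=0 bound=3 product=6
t=5: arr=0 -> substrate=0 bound=3 product=6
t=6: arr=3 -> substrate=0 bound=3 product=9
t=7: arr=3 -> substrate=2 bound=4 product=9
t=8: arr=2 -> substrate=1 bound=4 product=12
t=9: arr=2 -> substrate=2 bound=4 product=13
t=10: arr=2 -> substrate=1 bound=4 product=16
t=11: arr=2 -> substrate=2 bound=4 product=17
t=12: arr=0 -> substrate=0 bound=3 product=20
t=13: arr=1 -> substrate=0 bound=3 product=21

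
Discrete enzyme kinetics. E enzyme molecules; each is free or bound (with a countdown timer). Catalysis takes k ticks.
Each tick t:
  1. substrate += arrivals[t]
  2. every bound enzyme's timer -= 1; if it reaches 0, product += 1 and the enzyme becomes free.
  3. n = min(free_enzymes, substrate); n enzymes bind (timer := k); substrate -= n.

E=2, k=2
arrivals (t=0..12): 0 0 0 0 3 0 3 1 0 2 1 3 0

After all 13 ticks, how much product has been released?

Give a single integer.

t=0: arr=0 -> substrate=0 bound=0 product=0
t=1: arr=0 -> substrate=0 bound=0 product=0
t=2: arr=0 -> substrate=0 bound=0 product=0
t=3: arr=0 -> substrate=0 bound=0 product=0
t=4: arr=3 -> substrate=1 bound=2 product=0
t=5: arr=0 -> substrate=1 bound=2 product=0
t=6: arr=3 -> substrate=2 bound=2 product=2
t=7: arr=1 -> substrate=3 bound=2 product=2
t=8: arr=0 -> substrate=1 bound=2 product=4
t=9: arr=2 -> substrate=3 bound=2 product=4
t=10: arr=1 -> substrate=2 bound=2 product=6
t=11: arr=3 -> substrate=5 bound=2 product=6
t=12: arr=0 -> substrate=3 bound=2 product=8

Answer: 8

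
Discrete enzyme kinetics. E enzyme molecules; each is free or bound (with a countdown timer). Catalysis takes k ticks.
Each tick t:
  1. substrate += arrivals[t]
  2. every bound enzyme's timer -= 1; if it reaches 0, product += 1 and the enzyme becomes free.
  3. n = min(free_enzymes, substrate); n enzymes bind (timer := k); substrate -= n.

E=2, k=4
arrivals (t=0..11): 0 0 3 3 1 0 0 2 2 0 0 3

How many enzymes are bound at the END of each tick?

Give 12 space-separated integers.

t=0: arr=0 -> substrate=0 bound=0 product=0
t=1: arr=0 -> substrate=0 bound=0 product=0
t=2: arr=3 -> substrate=1 bound=2 product=0
t=3: arr=3 -> substrate=4 bound=2 product=0
t=4: arr=1 -> substrate=5 bound=2 product=0
t=5: arr=0 -> substrate=5 bound=2 product=0
t=6: arr=0 -> substrate=3 bound=2 product=2
t=7: arr=2 -> substrate=5 bound=2 product=2
t=8: arr=2 -> substrate=7 bound=2 product=2
t=9: arr=0 -> substrate=7 bound=2 product=2
t=10: arr=0 -> substrate=5 bound=2 product=4
t=11: arr=3 -> substrate=8 bound=2 product=4

Answer: 0 0 2 2 2 2 2 2 2 2 2 2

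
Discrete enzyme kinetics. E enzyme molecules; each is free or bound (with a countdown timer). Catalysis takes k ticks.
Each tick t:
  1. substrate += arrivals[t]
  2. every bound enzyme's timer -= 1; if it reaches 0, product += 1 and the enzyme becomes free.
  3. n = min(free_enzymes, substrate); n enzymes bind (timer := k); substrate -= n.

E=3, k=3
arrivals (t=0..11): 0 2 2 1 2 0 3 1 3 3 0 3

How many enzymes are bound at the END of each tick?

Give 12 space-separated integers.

Answer: 0 2 3 3 3 3 3 3 3 3 3 3

Derivation:
t=0: arr=0 -> substrate=0 bound=0 product=0
t=1: arr=2 -> substrate=0 bound=2 product=0
t=2: arr=2 -> substrate=1 bound=3 product=0
t=3: arr=1 -> substrate=2 bound=3 product=0
t=4: arr=2 -> substrate=2 bound=3 product=2
t=5: arr=0 -> substrate=1 bound=3 product=3
t=6: arr=3 -> substrate=4 bound=3 product=3
t=7: arr=1 -> substrate=3 bound=3 product=5
t=8: arr=3 -> substrate=5 bound=3 product=6
t=9: arr=3 -> substrate=8 bound=3 product=6
t=10: arr=0 -> substrate=6 bound=3 product=8
t=11: arr=3 -> substrate=8 bound=3 product=9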